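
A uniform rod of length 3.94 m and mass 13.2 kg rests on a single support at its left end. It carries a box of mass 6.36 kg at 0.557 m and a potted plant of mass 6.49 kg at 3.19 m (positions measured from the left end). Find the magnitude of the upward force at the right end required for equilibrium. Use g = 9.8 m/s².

F ≈ 125 N

Taking torques about the left end:
Beam weight: 13.2 × 9.8 = 129.4 N down at 1.97 m → arm 1.97 m, τ = 129.4 × 1.97 = 254.9 N·m clockwise.
Box: 6.36 × 9.8 = 62.33 N down at 0.557 m → arm 0.557 m, τ = 62.33 × 0.557 = 34.72 N·m clockwise.
Potted plant: 6.49 × 9.8 = 63.6 N down at 3.19 m → arm 3.19 m, τ = 63.6 × 3.19 = 202.9 N·m clockwise.
Net moment of the loads = 492.5 N·m clockwise.
The upward force F acts at the right end, arm 3.94 m, giving F × 3.94 counterclockwise.
Balancing moments: F × 3.94 = 492.5, giving F = 492.5 / 3.94 = 125 N.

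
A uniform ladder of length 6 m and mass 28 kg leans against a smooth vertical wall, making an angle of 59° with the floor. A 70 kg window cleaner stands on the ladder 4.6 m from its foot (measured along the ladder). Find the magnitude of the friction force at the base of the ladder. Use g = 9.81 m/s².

f ≈ 399 N

Choose the foot of the ladder as the axis so the floor normal and friction both act there and drop out.
Ladder weight 28×9.81 = 274.7 N acts at 3 m along the ladder; its horizontal arm is 3·cos59° = 1.545 m → τ = 424.4 N·m clockwise.
Window cleaner: 70×9.81 = 686.7 N at 4.6 m → arm 2.369 m → τ = 1627 N·m clockwise.
Wall normal N acts horizontally at the top; its moment arm is the height L sinθ = 6·sin59° = 5.143 m, counterclockwise.
Στ = 0 ⇒ N × 5.143 = 2051 ⇒ N = 399 N.
ΣFx = 0: friction at the foot balances the wall's push, so f = N_wall = 399 N.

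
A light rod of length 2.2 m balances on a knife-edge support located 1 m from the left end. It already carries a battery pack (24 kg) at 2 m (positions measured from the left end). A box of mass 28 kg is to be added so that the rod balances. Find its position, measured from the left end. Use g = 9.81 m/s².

x ≈ 0.143 m from the left end

About the knife-edge support (at 1 m from the left end):
Battery pack: 24 × 9.81 = 235.4 N down at 2 m → arm 1 m, τ = 235.4 × 1 = 235.4 N·m clockwise.
Net moment of existing loads = 235.4 N·m clockwise.
The box weighs 28 × 9.81 = 274.7 N and must supply an equal counterclockwise moment, so its lever arm about the knife-edge support is 235.4 / 274.7 = 0.857 m.
That puts it at 1 − 0.857 = 0.143 m from the left end.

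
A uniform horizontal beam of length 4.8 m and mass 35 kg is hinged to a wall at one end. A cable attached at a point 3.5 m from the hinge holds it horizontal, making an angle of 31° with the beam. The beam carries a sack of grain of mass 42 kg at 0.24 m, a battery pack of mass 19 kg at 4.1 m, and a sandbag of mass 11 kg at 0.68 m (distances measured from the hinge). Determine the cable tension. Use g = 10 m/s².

T ≈ 996 N

Sum moments about the hinge (the unknown hinge reaction has zero arm there).
Beam weight: 35 × 10 = 350 N down at 2.4 m → arm 2.4 m, τ = 350 × 2.4 = 840 N·m clockwise.
Sack of grain: 42 × 10 = 420 N down at 0.24 m → arm 0.24 m, τ = 420 × 0.24 = 100.8 N·m clockwise.
Battery pack: 19 × 10 = 190 N down at 4.1 m → arm 4.1 m, τ = 190 × 4.1 = 779 N·m clockwise.
Sandbag: 11 × 10 = 110 N down at 0.68 m → arm 0.68 m, τ = 110 × 0.68 = 74.8 N·m clockwise.
Total clockwise load moment = 1795 N·m.
The cable tension T acts at 3.5 m; only its component perpendicular to the beam, T sinθ, produces torque. sin 31° = 0.515.
Στ = 0 ⇒ T × 3.5 × 0.515 = 1795 ⇒ T = 1795 / 1.802 = 996 N.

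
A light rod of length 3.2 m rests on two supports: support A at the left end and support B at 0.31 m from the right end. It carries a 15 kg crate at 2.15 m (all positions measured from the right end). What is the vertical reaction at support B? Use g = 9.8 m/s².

Take moments about support A.
Crate: 15 × 9.8 = 147 N down at 2.15 m → arm 1.05 m, τ = 147 × 1.05 = 154.3 N·m clockwise.
Net load moment about support A = 154.3 N·m clockwise.
Reaction R at support B is upward at 0.31 m, arm 2.89 m → moment R × 2.89 counterclockwise.
Setting net torque to zero: R × 2.89 = 154.3 → R = 53.4 N.

R_B ≈ 53.4 N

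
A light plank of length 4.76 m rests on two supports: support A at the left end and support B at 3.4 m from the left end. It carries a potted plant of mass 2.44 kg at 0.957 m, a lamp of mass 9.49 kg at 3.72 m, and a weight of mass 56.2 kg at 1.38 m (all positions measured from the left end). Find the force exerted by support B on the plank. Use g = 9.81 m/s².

About support A:
Potted plant: 2.44 × 9.81 = 23.94 N down at 0.957 m → arm 0.957 m, τ = 23.94 × 0.957 = 22.91 N·m clockwise.
Lamp: 9.49 × 9.81 = 93.1 N down at 3.72 m → arm 3.72 m, τ = 93.1 × 3.72 = 346.3 N·m clockwise.
Weight: 56.2 × 9.81 = 551.3 N down at 1.38 m → arm 1.38 m, τ = 551.3 × 1.38 = 760.8 N·m clockwise.
Net load moment about support A = 1130 N·m clockwise.
Reaction R at support B is upward at 3.4 m, arm 3.4 m → moment R × 3.4 counterclockwise.
Balancing moments: R × 3.4 = 1130, giving R = 332 N.

R_B ≈ 332 N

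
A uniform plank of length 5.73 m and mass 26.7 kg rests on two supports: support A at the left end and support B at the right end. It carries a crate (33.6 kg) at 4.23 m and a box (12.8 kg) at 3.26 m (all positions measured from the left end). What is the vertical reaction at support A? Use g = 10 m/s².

R_A ≈ 277 N

Taking torques about support B:
Beam weight: 26.7 × 10 = 267 N down at 2.865 m → arm 2.865 m, τ = 267 × 2.865 = 765 N·m counterclockwise.
Crate: 33.6 × 10 = 336 N down at 4.23 m → arm 1.5 m, τ = 336 × 1.5 = 504 N·m counterclockwise.
Box: 12.8 × 10 = 128 N down at 3.26 m → arm 2.47 m, τ = 128 × 2.47 = 316.2 N·m counterclockwise.
Net load moment about support B = 1585 N·m counterclockwise.
Reaction R at support A is upward at 0 m, arm 5.73 m → moment R × 5.73 clockwise.
Setting net torque to zero: R × 5.73 = 1585 → R = 277 N.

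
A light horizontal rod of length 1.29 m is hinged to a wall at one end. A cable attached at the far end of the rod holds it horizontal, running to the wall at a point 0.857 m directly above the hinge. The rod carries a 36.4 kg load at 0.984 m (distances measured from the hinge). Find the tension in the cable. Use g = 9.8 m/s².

Choose the hinge as the axis so the unknown hinge reaction has zero arm there.
Load: 36.4 × 9.8 = 356.7 N down at 0.984 m → arm 0.984 m, τ = 356.7 × 0.984 = 351 N·m clockwise.
Total clockwise load moment = 351 N·m.
The cable tension T acts at 1.29 m; only its component perpendicular to the rod, T sinθ, produces torque. sinθ = h/√(h²+d²) = 0.857/√(0.857²+1.29²) = 0.5534.
Balancing moments: T × 1.29 × 0.5534 = 351, giving T = 351 / 0.7139 = 492 N.

T ≈ 492 N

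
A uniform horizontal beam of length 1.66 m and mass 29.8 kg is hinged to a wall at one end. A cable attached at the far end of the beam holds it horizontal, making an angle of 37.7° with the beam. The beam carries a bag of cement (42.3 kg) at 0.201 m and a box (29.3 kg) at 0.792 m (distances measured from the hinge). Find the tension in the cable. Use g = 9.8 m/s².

About the hinge:
Beam weight: 29.8 × 9.8 = 292 N down at 0.83 m → arm 0.83 m, τ = 292 × 0.83 = 242.4 N·m clockwise.
Bag of cement: 42.3 × 9.8 = 414.5 N down at 0.201 m → arm 0.201 m, τ = 414.5 × 0.201 = 83.31 N·m clockwise.
Box: 29.3 × 9.8 = 287.1 N down at 0.792 m → arm 0.792 m, τ = 287.1 × 0.792 = 227.4 N·m clockwise.
Total clockwise load moment = 553.1 N·m.
The cable tension T acts at 1.66 m; only its component perpendicular to the beam, T sinθ, produces torque. sin 37.7° = 0.6115.
For rotational equilibrium, T × 1.66 × 0.6115 = 553.1, so T = 553.1 / 1.015 = 545 N.

T ≈ 545 N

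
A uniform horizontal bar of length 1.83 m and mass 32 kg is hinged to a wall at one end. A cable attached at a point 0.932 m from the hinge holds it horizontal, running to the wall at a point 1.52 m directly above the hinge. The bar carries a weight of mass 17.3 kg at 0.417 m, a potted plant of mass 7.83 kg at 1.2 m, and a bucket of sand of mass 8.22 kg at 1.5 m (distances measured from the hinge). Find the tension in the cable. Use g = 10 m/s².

T ≈ 733 N

About the hinge:
Beam weight: 32 × 10 = 320 N down at 0.915 m → arm 0.915 m, τ = 320 × 0.915 = 292.8 N·m clockwise.
Weight: 17.3 × 10 = 173 N down at 0.417 m → arm 0.417 m, τ = 173 × 0.417 = 72.14 N·m clockwise.
Potted plant: 7.83 × 10 = 78.3 N down at 1.2 m → arm 1.2 m, τ = 78.3 × 1.2 = 93.96 N·m clockwise.
Bucket of sand: 8.22 × 10 = 82.2 N down at 1.5 m → arm 1.5 m, τ = 82.2 × 1.5 = 123.3 N·m clockwise.
Total clockwise load moment = 582.2 N·m.
The cable tension T acts at 0.932 m; only its component perpendicular to the bar, T sinθ, produces torque. sinθ = h/√(h²+d²) = 1.52/√(1.52²+0.932²) = 0.8525.
Balancing moments: T × 0.932 × 0.8525 = 582.2, giving T = 582.2 / 0.7945 = 733 N.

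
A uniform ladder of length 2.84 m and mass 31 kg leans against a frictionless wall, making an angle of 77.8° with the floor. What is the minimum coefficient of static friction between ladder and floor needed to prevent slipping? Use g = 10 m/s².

μ_min ≈ 0.108

Choose the foot of the ladder as the axis so the floor normal and friction both act there and drop out.
Ladder weight 31×10 = 310 N acts at 1.42 m along the ladder; its horizontal arm is 1.42·cos77.8° = 0.3001 m → τ = 93.03 N·m clockwise.
Wall normal N acts horizontally at the top; its moment arm is the height L sinθ = 2.84·sin77.8° = 2.776 m, counterclockwise.
Στ = 0 ⇒ N × 2.776 = 93.03 ⇒ N = 33.51 N.
ΣFx = 0 ⇒ f = N_wall = 33.51 N. ΣFy = 0 ⇒ N_floor = 310 N.
μ_min = f / N_floor = 33.51 / 310 = 0.108.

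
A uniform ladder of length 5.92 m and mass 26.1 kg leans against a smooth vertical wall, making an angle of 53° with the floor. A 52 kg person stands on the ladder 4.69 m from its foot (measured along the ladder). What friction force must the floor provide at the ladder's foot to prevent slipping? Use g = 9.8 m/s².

f ≈ 401 N

Sum moments about the foot of the ladder (the floor normal and friction both act there and drop out).
Ladder weight 26.1×9.8 = 255.8 N acts at 2.96 m along the ladder; its horizontal arm is 2.96·cos53° = 1.781 m → τ = 455.6 N·m clockwise.
Person: 52×9.8 = 509.6 N at 4.69 m → arm 2.823 m → τ = 1439 N·m clockwise.
Wall normal N acts horizontally at the top; its moment arm is the height L sinθ = 5.92·sin53° = 4.728 m, counterclockwise.
Setting net torque to zero: N × 4.728 = 1895 → N = 401 N.
ΣFx = 0: friction at the foot balances the wall's push, so f = N_wall = 401 N.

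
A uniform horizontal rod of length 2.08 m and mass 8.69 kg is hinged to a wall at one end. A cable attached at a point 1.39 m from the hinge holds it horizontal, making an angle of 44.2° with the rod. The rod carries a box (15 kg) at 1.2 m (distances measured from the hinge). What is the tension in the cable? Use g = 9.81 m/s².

T ≈ 274 N

About the hinge:
Beam weight: 8.69 × 9.81 = 85.25 N down at 1.04 m → arm 1.04 m, τ = 85.25 × 1.04 = 88.66 N·m clockwise.
Box: 15 × 9.81 = 147.2 N down at 1.2 m → arm 1.2 m, τ = 147.2 × 1.2 = 176.6 N·m clockwise.
Total clockwise load moment = 265.3 N·m.
The cable tension T acts at 1.39 m; only its component perpendicular to the rod, T sinθ, produces torque. sin 44.2° = 0.6972.
Στ = 0 ⇒ T × 1.39 × 0.6972 = 265.3 ⇒ T = 265.3 / 0.9691 = 274 N.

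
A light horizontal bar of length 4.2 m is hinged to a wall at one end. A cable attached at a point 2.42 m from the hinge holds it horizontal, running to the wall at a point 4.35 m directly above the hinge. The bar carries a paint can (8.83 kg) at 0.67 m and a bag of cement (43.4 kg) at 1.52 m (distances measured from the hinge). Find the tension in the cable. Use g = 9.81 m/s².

T ≈ 333 N

Taking torques about the hinge:
Paint can: 8.83 × 9.81 = 86.62 N down at 0.67 m → arm 0.67 m, τ = 86.62 × 0.67 = 58.04 N·m clockwise.
Bag of cement: 43.4 × 9.81 = 425.8 N down at 1.52 m → arm 1.52 m, τ = 425.8 × 1.52 = 647.2 N·m clockwise.
Total clockwise load moment = 705.2 N·m.
The cable tension T acts at 2.42 m; only its component perpendicular to the bar, T sinθ, produces torque. sinθ = h/√(h²+d²) = 4.35/√(4.35²+2.42²) = 0.8739.
Στ = 0 ⇒ T × 2.42 × 0.8739 = 705.2 ⇒ T = 705.2 / 2.115 = 333 N.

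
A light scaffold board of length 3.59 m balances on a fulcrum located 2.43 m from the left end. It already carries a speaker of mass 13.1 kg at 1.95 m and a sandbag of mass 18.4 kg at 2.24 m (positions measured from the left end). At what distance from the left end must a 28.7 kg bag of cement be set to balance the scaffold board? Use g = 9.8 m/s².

Choose the fulcrum (at 2.43 m from the left end) as the axis so the support reaction has zero arm there.
Speaker: 13.1 × 9.8 = 128.4 N down at 1.95 m → arm 0.48 m, τ = 128.4 × 0.48 = 61.63 N·m counterclockwise.
Sandbag: 18.4 × 9.8 = 180.3 N down at 2.24 m → arm 0.19 m, τ = 180.3 × 0.19 = 34.26 N·m counterclockwise.
Net moment of existing loads = 95.89 N·m counterclockwise.
The bag of cement weighs 28.7 × 9.8 = 281.3 N and must supply an equal clockwise moment, so its lever arm about the fulcrum is 95.89 / 281.3 = 0.341 m.
That puts it at 2.43 + 0.341 = 2.77 m from the left end.

x ≈ 2.77 m from the left end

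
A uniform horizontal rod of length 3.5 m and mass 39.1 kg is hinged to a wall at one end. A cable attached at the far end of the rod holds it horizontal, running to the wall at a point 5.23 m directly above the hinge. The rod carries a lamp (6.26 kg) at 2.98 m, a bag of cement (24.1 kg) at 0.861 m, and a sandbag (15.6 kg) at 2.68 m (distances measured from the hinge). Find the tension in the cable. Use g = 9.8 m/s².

T ≈ 504 N

Taking torques about the hinge:
Beam weight: 39.1 × 9.8 = 383.2 N down at 1.75 m → arm 1.75 m, τ = 383.2 × 1.75 = 670.6 N·m clockwise.
Lamp: 6.26 × 9.8 = 61.35 N down at 2.98 m → arm 2.98 m, τ = 61.35 × 2.98 = 182.8 N·m clockwise.
Bag of cement: 24.1 × 9.8 = 236.2 N down at 0.861 m → arm 0.861 m, τ = 236.2 × 0.861 = 203.4 N·m clockwise.
Sandbag: 15.6 × 9.8 = 152.9 N down at 2.68 m → arm 2.68 m, τ = 152.9 × 2.68 = 409.8 N·m clockwise.
Total clockwise load moment = 1467 N·m.
The cable tension T acts at 3.5 m; only its component perpendicular to the rod, T sinθ, produces torque. sinθ = h/√(h²+d²) = 5.23/√(5.23²+3.5²) = 0.8311.
Balancing moments: T × 3.5 × 0.8311 = 1467, giving T = 1467 / 2.909 = 504 N.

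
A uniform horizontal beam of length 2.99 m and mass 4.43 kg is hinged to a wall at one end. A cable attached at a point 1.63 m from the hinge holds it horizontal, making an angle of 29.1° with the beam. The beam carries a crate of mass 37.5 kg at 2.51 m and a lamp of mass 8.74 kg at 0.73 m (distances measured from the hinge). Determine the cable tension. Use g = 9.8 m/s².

T ≈ 1320 N

Taking torques about the hinge:
Beam weight: 4.43 × 9.8 = 43.41 N down at 1.495 m → arm 1.495 m, τ = 43.41 × 1.495 = 64.9 N·m clockwise.
Crate: 37.5 × 9.8 = 367.5 N down at 2.51 m → arm 2.51 m, τ = 367.5 × 2.51 = 922.4 N·m clockwise.
Lamp: 8.74 × 9.8 = 85.65 N down at 0.73 m → arm 0.73 m, τ = 85.65 × 0.73 = 62.52 N·m clockwise.
Total clockwise load moment = 1050 N·m.
The cable tension T acts at 1.63 m; only its component perpendicular to the beam, T sinθ, produces torque. sin 29.1° = 0.4863.
For rotational equilibrium, T × 1.63 × 0.4863 = 1050, so T = 1050 / 0.7927 = 1320 N.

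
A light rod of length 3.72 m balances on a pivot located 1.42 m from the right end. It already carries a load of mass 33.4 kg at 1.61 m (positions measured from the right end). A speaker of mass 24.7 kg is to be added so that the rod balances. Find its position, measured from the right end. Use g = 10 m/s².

x ≈ 1.16 m from the right end

Taking torques about the pivot (at 1.42 m from the right end):
Load: 33.4 × 10 = 334 N down at 1.61 m → arm 0.19 m, τ = 334 × 0.19 = 63.46 N·m counterclockwise.
Net moment of existing loads = 63.46 N·m counterclockwise.
The speaker weighs 24.7 × 10 = 247 N and must supply an equal clockwise moment, so its lever arm about the pivot is 63.46 / 247 = 0.257 m.
That puts it at 1.42 − 0.257 = 1.16 m from the right end.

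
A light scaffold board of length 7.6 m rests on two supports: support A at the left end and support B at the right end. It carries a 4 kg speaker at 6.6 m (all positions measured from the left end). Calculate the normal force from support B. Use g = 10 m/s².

About support A:
Speaker: 4 × 10 = 40 N down at 6.6 m → arm 6.6 m, τ = 40 × 6.6 = 264 N·m clockwise.
Net load moment about support A = 264 N·m clockwise.
Reaction R at support B is upward at 7.6 m, arm 7.6 m → moment R × 7.6 counterclockwise.
Setting net torque to zero: R × 7.6 = 264 → R = 34.7 N.

R_B ≈ 34.7 N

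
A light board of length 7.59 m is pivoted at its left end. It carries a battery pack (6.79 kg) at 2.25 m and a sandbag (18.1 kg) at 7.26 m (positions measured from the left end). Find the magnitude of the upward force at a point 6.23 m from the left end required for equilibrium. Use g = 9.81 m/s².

F ≈ 231 N

Sum moments about the left end (the unknown pivot reaction has zero arm there).
Battery pack: 6.79 × 9.81 = 66.61 N down at 2.25 m → arm 2.25 m, τ = 66.61 × 2.25 = 149.9 N·m clockwise.
Sandbag: 18.1 × 9.81 = 177.6 N down at 7.26 m → arm 7.26 m, τ = 177.6 × 7.26 = 1289 N·m clockwise.
Net moment of the loads = 1439 N·m clockwise.
The upward force F acts at a point 6.23 m from the left end, arm 6.23 m, giving F × 6.23 counterclockwise.
For rotational equilibrium, F × 6.23 = 1439, so F = 1439 / 6.23 = 231 N.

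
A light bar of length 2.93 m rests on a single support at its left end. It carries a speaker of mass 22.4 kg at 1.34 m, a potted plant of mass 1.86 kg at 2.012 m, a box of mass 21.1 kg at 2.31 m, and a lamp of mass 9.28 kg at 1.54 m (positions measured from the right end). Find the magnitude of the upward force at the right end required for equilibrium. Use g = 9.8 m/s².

F ≈ 212 N

Choose the left end as the axis so the unknown pivot reaction has zero arm there.
Speaker: 22.4 × 9.8 = 219.5 N down at 1.34 m → arm 1.59 m, τ = 219.5 × 1.59 = 349 N·m clockwise.
Potted plant: 1.86 × 9.8 = 18.23 N down at 2.012 m → arm 0.918 m, τ = 18.23 × 0.918 = 16.74 N·m clockwise.
Box: 21.1 × 9.8 = 206.8 N down at 2.31 m → arm 0.62 m, τ = 206.8 × 0.62 = 128.2 N·m clockwise.
Lamp: 9.28 × 9.8 = 90.94 N down at 1.54 m → arm 1.39 m, τ = 90.94 × 1.39 = 126.4 N·m clockwise.
Net moment of the loads = 620.3 N·m clockwise.
The upward force F acts at the right end, arm 2.93 m, giving F × 2.93 counterclockwise.
Στ = 0 ⇒ F × 2.93 = 620.3 ⇒ F = 620.3 / 2.93 = 212 N.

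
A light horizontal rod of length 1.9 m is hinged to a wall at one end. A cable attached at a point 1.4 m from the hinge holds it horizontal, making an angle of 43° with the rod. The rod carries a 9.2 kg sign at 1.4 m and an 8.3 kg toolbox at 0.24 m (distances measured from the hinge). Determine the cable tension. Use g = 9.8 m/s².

Choose the hinge as the axis so the unknown hinge reaction has zero arm there.
Sign: 9.2 × 9.8 = 90.16 N down at 1.4 m → arm 1.4 m, τ = 90.16 × 1.4 = 126.2 N·m clockwise.
Toolbox: 8.3 × 9.8 = 81.34 N down at 0.24 m → arm 0.24 m, τ = 81.34 × 0.24 = 19.52 N·m clockwise.
Total clockwise load moment = 145.7 N·m.
The cable tension T acts at 1.4 m; only its component perpendicular to the rod, T sinθ, produces torque. sin 43° = 0.682.
Setting net torque to zero: T × 1.4 × 0.682 = 145.7 → T = 145.7 / 0.9548 = 153 N.

T ≈ 153 N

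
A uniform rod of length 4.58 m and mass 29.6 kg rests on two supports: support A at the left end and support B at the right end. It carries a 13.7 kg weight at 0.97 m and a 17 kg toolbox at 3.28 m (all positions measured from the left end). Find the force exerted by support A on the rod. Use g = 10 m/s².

R_A ≈ 304 N

Taking torques about support B:
Beam weight: 29.6 × 10 = 296 N down at 2.29 m → arm 2.29 m, τ = 296 × 2.29 = 677.8 N·m counterclockwise.
Weight: 13.7 × 10 = 137 N down at 0.97 m → arm 3.61 m, τ = 137 × 3.61 = 494.6 N·m counterclockwise.
Toolbox: 17 × 10 = 170 N down at 3.28 m → arm 1.3 m, τ = 170 × 1.3 = 221 N·m counterclockwise.
Net load moment about support B = 1393 N·m counterclockwise.
Reaction R at support A is upward at 0 m, arm 4.58 m → moment R × 4.58 clockwise.
Balancing moments: R × 4.58 = 1393, giving R = 304 N.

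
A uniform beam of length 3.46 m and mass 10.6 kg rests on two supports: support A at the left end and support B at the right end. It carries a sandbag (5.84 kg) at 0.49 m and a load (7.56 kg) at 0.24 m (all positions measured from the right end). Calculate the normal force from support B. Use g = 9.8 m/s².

R_B ≈ 170 N

Taking torques about support A:
Beam weight: 10.6 × 9.8 = 103.9 N down at 1.73 m → arm 1.73 m, τ = 103.9 × 1.73 = 179.7 N·m clockwise.
Sandbag: 5.84 × 9.8 = 57.23 N down at 0.49 m → arm 2.97 m, τ = 57.23 × 2.97 = 170 N·m clockwise.
Load: 7.56 × 9.8 = 74.09 N down at 0.24 m → arm 3.22 m, τ = 74.09 × 3.22 = 238.6 N·m clockwise.
Net load moment about support A = 588.3 N·m clockwise.
Reaction R at support B is upward at 0 m, arm 3.46 m → moment R × 3.46 counterclockwise.
Setting net torque to zero: R × 3.46 = 588.3 → R = 170 N.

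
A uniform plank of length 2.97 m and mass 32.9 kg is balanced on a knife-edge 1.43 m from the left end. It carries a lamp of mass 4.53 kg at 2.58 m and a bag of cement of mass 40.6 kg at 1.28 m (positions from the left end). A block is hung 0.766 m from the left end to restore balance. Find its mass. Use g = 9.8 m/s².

m ≈ 1.4 kg

Take moments about the knife-edge (at 1.43 m from the left end).
Beam weight: 32.9 × 9.8 = 322.4 N down at 1.485 m → arm 0.055 m, τ = 322.4 × 0.055 = 17.73 N·m clockwise.
Lamp: 4.53 × 9.8 = 44.39 N down at 2.58 m → arm 1.15 m, τ = 44.39 × 1.15 = 51.05 N·m clockwise.
Bag of cement: 40.6 × 9.8 = 397.9 N down at 1.28 m → arm 0.15 m, τ = 397.9 × 0.15 = 59.68 N·m counterclockwise.
Net moment of known loads = 9.1 N·m clockwise.
An unknown mass m at 0.766 m has arm 0.664 m; its moment is m·g·0.664 counterclockwise.
Στ = 0 ⇒ m × 9.8 × 0.664 = 9.1 ⇒ m = 9.1 / (9.8 × 0.664) = 1.4 kg.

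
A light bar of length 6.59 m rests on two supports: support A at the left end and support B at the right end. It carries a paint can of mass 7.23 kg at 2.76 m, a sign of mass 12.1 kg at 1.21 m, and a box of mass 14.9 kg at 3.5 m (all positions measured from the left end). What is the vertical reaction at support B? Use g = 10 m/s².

R_B ≈ 132 N

Taking torques about support A:
Paint can: 7.23 × 10 = 72.3 N down at 2.76 m → arm 2.76 m, τ = 72.3 × 2.76 = 199.5 N·m clockwise.
Sign: 12.1 × 10 = 121 N down at 1.21 m → arm 1.21 m, τ = 121 × 1.21 = 146.4 N·m clockwise.
Box: 14.9 × 10 = 149 N down at 3.5 m → arm 3.5 m, τ = 149 × 3.5 = 521.5 N·m clockwise.
Net load moment about support A = 867.4 N·m clockwise.
Reaction R at support B is upward at 6.59 m, arm 6.59 m → moment R × 6.59 counterclockwise.
Setting net torque to zero: R × 6.59 = 867.4 → R = 132 N.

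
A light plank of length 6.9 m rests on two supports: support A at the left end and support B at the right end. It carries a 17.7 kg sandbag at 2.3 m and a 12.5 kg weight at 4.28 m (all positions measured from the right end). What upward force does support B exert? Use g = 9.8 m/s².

R_B ≈ 162 N

Choose support A as the axis so its reaction then has zero moment arm.
Sandbag: 17.7 × 9.8 = 173.5 N down at 2.3 m → arm 4.6 m, τ = 173.5 × 4.6 = 798.1 N·m clockwise.
Weight: 12.5 × 9.8 = 122.5 N down at 4.28 m → arm 2.62 m, τ = 122.5 × 2.62 = 320.9 N·m clockwise.
Net load moment about support A = 1119 N·m clockwise.
Reaction R at support B is upward at 0 m, arm 6.9 m → moment R × 6.9 counterclockwise.
Balancing moments: R × 6.9 = 1119, giving R = 162 N.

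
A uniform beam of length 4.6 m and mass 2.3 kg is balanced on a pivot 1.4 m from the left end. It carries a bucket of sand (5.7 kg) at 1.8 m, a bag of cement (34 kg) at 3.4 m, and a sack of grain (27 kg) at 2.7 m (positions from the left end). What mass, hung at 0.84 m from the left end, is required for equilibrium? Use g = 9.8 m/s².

m ≈ 192 kg

Sum moments about the pivot (at 1.4 m from the left end) (the support reaction has zero arm there).
Beam weight: 2.3 × 9.8 = 22.54 N down at 2.3 m → arm 0.9 m, τ = 22.54 × 0.9 = 20.29 N·m clockwise.
Bucket of sand: 5.7 × 9.8 = 55.86 N down at 1.8 m → arm 0.4 m, τ = 55.86 × 0.4 = 22.34 N·m clockwise.
Bag of cement: 34 × 9.8 = 333.2 N down at 3.4 m → arm 2 m, τ = 333.2 × 2 = 666.4 N·m clockwise.
Sack of grain: 27 × 9.8 = 264.6 N down at 2.7 m → arm 1.3 m, τ = 264.6 × 1.3 = 344 N·m clockwise.
Net moment of known loads = 1053 N·m clockwise.
An unknown mass m at 0.84 m has arm 0.56 m; its moment is m·g·0.56 counterclockwise.
For rotational equilibrium, m × 9.8 × 0.56 = 1053, so m = 1053 / (9.8 × 0.56) = 192 kg.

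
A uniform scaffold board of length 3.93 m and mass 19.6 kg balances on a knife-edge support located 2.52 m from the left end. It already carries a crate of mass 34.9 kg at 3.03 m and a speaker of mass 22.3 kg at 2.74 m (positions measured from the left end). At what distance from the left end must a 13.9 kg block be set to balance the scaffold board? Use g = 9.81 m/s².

x ≈ 1.67 m from the left end

Take moments about the knife-edge support (at 2.52 m from the left end).
Beam weight: 19.6 × 9.81 = 192.3 N down at 1.965 m → arm 0.555 m, τ = 192.3 × 0.555 = 106.7 N·m counterclockwise.
Crate: 34.9 × 9.81 = 342.4 N down at 3.03 m → arm 0.51 m, τ = 342.4 × 0.51 = 174.6 N·m clockwise.
Speaker: 22.3 × 9.81 = 218.8 N down at 2.74 m → arm 0.22 m, τ = 218.8 × 0.22 = 48.14 N·m clockwise.
Net moment of existing loads = 116 N·m clockwise.
The block weighs 13.9 × 9.81 = 136.4 N and must supply an equal counterclockwise moment, so its lever arm about the knife-edge support is 116 / 136.4 = 0.85 m.
That puts it at 2.52 − 0.85 = 1.67 m from the left end.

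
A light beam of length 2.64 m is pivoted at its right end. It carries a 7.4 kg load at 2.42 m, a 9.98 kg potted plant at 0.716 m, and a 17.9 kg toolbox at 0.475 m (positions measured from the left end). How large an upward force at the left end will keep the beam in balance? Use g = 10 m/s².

F ≈ 226 N

Sum moments about the right end (the unknown pivot reaction has zero arm there).
Load: 7.4 × 10 = 74 N down at 2.42 m → arm 0.22 m, τ = 74 × 0.22 = 16.28 N·m counterclockwise.
Potted plant: 9.98 × 10 = 99.8 N down at 0.716 m → arm 1.924 m, τ = 99.8 × 1.924 = 192 N·m counterclockwise.
Toolbox: 17.9 × 10 = 179 N down at 0.475 m → arm 2.165 m, τ = 179 × 2.165 = 387.5 N·m counterclockwise.
Net moment of the loads = 595.8 N·m counterclockwise.
The upward force F acts at the left end, arm 2.64 m, giving F × 2.64 clockwise.
Balancing moments: F × 2.64 = 595.8, giving F = 595.8 / 2.64 = 226 N.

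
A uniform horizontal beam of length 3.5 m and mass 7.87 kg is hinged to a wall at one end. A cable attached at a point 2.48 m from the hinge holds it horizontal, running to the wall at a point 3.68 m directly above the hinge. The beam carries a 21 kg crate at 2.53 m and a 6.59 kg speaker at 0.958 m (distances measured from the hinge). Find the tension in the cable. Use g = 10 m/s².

Take moments about the hinge.
Beam weight: 7.87 × 10 = 78.7 N down at 1.75 m → arm 1.75 m, τ = 78.7 × 1.75 = 137.7 N·m clockwise.
Crate: 21 × 10 = 210 N down at 2.53 m → arm 2.53 m, τ = 210 × 2.53 = 531.3 N·m clockwise.
Speaker: 6.59 × 10 = 65.9 N down at 0.958 m → arm 0.958 m, τ = 65.9 × 0.958 = 63.13 N·m clockwise.
Total clockwise load moment = 732.1 N·m.
The cable tension T acts at 2.48 m; only its component perpendicular to the beam, T sinθ, produces torque. sinθ = h/√(h²+d²) = 3.68/√(3.68²+2.48²) = 0.8293.
Setting net torque to zero: T × 2.48 × 0.8293 = 732.1 → T = 732.1 / 2.057 = 356 N.

T ≈ 356 N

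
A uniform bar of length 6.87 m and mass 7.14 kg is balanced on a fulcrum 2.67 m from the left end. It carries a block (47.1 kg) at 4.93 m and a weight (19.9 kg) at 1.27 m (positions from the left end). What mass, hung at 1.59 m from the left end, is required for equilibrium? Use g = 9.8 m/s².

Choose the fulcrum (at 2.67 m from the left end) as the axis so the support reaction has zero arm there.
Beam weight: 7.14 × 9.8 = 69.97 N down at 3.435 m → arm 0.765 m, τ = 69.97 × 0.765 = 53.53 N·m clockwise.
Block: 47.1 × 9.8 = 461.6 N down at 4.93 m → arm 2.26 m, τ = 461.6 × 2.26 = 1043 N·m clockwise.
Weight: 19.9 × 9.8 = 195 N down at 1.27 m → arm 1.4 m, τ = 195 × 1.4 = 273 N·m counterclockwise.
Net moment of known loads = 823.5 N·m clockwise.
An unknown mass m at 1.59 m has arm 1.08 m; its moment is m·g·1.08 counterclockwise.
Setting net torque to zero: m × 9.8 × 1.08 = 823.5 → m = 823.5 / (9.8 × 1.08) = 77.8 kg.

m ≈ 77.8 kg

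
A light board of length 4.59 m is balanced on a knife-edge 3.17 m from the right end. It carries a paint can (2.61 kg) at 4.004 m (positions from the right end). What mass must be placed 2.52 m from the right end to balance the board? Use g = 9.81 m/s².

Take moments about the knife-edge (at 3.17 m from the right end).
Paint can: 2.61 × 9.81 = 25.6 N down at 4.004 m → arm 0.834 m, τ = 25.6 × 0.834 = 21.35 N·m counterclockwise.
Net moment of known loads = 21.35 N·m counterclockwise.
An unknown mass m at 2.52 m has arm 0.65 m; its moment is m·g·0.65 clockwise.
Στ = 0 ⇒ m × 9.81 × 0.65 = 21.35 ⇒ m = 21.35 / (9.81 × 0.65) = 3.35 kg.

m ≈ 3.35 kg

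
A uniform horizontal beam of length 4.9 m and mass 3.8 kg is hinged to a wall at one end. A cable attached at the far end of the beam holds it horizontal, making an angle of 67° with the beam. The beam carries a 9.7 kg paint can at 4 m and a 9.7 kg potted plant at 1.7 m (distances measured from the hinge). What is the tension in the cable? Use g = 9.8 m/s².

About the hinge:
Beam weight: 3.8 × 9.8 = 37.24 N down at 2.45 m → arm 2.45 m, τ = 37.24 × 2.45 = 91.24 N·m clockwise.
Paint can: 9.7 × 9.8 = 95.06 N down at 4 m → arm 4 m, τ = 95.06 × 4 = 380.2 N·m clockwise.
Potted plant: 9.7 × 9.8 = 95.06 N down at 1.7 m → arm 1.7 m, τ = 95.06 × 1.7 = 161.6 N·m clockwise.
Total clockwise load moment = 633 N·m.
The cable tension T acts at 4.9 m; only its component perpendicular to the beam, T sinθ, produces torque. sin 67° = 0.9205.
Setting net torque to zero: T × 4.9 × 0.9205 = 633 → T = 633 / 4.51 = 140 N.

T ≈ 140 N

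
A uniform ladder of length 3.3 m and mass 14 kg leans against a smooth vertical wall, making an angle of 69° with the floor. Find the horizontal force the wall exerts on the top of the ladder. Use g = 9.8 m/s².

Taking torques about the foot of the ladder:
Ladder weight 14×9.8 = 137.2 N acts at 1.65 m along the ladder; its horizontal arm is 1.65·cos69° = 0.5913 m → τ = 81.13 N·m clockwise.
Wall normal N acts horizontally at the top; its moment arm is the height L sinθ = 3.3·sin69° = 3.081 m, counterclockwise.
Στ = 0 ⇒ N × 3.081 = 81.13 ⇒ N = 26.3 N.

N_wall ≈ 26.3 N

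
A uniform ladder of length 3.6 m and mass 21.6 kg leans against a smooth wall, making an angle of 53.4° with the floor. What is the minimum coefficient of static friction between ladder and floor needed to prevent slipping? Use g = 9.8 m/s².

μ_min ≈ 0.371

Taking torques about the foot of the ladder:
Ladder weight 21.6×9.8 = 211.7 N acts at 1.8 m along the ladder; its horizontal arm is 1.8·cos53.4° = 1.073 m → τ = 227.2 N·m clockwise.
Wall normal N acts horizontally at the top; its moment arm is the height L sinθ = 3.6·sin53.4° = 2.89 m, counterclockwise.
Στ = 0 ⇒ N × 2.89 = 227.2 ⇒ N = 78.62 N.
ΣFx = 0 ⇒ f = N_wall = 78.62 N. ΣFy = 0 ⇒ N_floor = 211.7 N.
μ_min = f / N_floor = 78.62 / 211.7 = 0.371.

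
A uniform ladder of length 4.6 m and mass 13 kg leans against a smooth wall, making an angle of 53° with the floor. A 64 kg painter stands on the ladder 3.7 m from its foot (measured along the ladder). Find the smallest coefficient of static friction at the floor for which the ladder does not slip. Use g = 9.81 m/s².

Take moments about the foot of the ladder.
Ladder weight 13×9.81 = 127.5 N acts at 2.3 m along the ladder; its horizontal arm is 2.3·cos53° = 1.384 m → τ = 176.5 N·m clockwise.
Painter: 64×9.81 = 627.8 N at 3.7 m → arm 2.227 m → τ = 1398 N·m clockwise.
Wall normal N acts horizontally at the top; its moment arm is the height L sinθ = 4.6·sin53° = 3.674 m, counterclockwise.
Στ = 0 ⇒ N × 3.674 = 1574 ⇒ N = 428.4 N.
ΣFx = 0 ⇒ f = N_wall = 428.4 N. ΣFy = 0 ⇒ N_floor = 755.3 N.
μ_min = f / N_floor = 428.4 / 755.3 = 0.567.

μ_min ≈ 0.567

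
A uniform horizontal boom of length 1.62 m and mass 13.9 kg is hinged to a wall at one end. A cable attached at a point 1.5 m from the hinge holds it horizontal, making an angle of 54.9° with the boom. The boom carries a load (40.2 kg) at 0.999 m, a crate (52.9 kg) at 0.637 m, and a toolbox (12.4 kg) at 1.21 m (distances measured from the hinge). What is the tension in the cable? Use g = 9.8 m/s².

T ≈ 800 N

Sum moments about the hinge (the unknown hinge reaction has zero arm there).
Beam weight: 13.9 × 9.8 = 136.2 N down at 0.81 m → arm 0.81 m, τ = 136.2 × 0.81 = 110.3 N·m clockwise.
Load: 40.2 × 9.8 = 394 N down at 0.999 m → arm 0.999 m, τ = 394 × 0.999 = 393.6 N·m clockwise.
Crate: 52.9 × 9.8 = 518.4 N down at 0.637 m → arm 0.637 m, τ = 518.4 × 0.637 = 330.2 N·m clockwise.
Toolbox: 12.4 × 9.8 = 121.5 N down at 1.21 m → arm 1.21 m, τ = 121.5 × 1.21 = 147 N·m clockwise.
Total clockwise load moment = 981.1 N·m.
The cable tension T acts at 1.5 m; only its component perpendicular to the boom, T sinθ, produces torque. sin 54.9° = 0.8181.
Setting net torque to zero: T × 1.5 × 0.8181 = 981.1 → T = 981.1 / 1.227 = 800 N.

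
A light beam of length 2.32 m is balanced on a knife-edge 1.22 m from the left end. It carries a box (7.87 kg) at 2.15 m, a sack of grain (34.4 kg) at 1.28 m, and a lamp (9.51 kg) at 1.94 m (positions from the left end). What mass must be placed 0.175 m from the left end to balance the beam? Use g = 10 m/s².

m ≈ 15.5 kg

Sum moments about the knife-edge (at 1.22 m from the left end) (the support reaction has zero arm there).
Box: 7.87 × 10 = 78.7 N down at 2.15 m → arm 0.93 m, τ = 78.7 × 0.93 = 73.19 N·m clockwise.
Sack of grain: 34.4 × 10 = 344 N down at 1.28 m → arm 0.06 m, τ = 344 × 0.06 = 20.64 N·m clockwise.
Lamp: 9.51 × 10 = 95.1 N down at 1.94 m → arm 0.72 m, τ = 95.1 × 0.72 = 68.47 N·m clockwise.
Net moment of known loads = 162.3 N·m clockwise.
An unknown mass m at 0.175 m has arm 1.045 m; its moment is m·g·1.045 counterclockwise.
Setting net torque to zero: m × 10 × 1.045 = 162.3 → m = 162.3 / (10 × 1.045) = 15.5 kg.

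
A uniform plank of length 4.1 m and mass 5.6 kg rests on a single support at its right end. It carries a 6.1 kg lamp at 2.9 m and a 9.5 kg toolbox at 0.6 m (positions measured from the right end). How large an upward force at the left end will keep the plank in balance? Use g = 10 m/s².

Sum moments about the right end (the unknown pivot reaction has zero arm there).
Beam weight: 5.6 × 10 = 56 N down at 2.05 m → arm 2.05 m, τ = 56 × 2.05 = 114.8 N·m counterclockwise.
Lamp: 6.1 × 10 = 61 N down at 2.9 m → arm 2.9 m, τ = 61 × 2.9 = 176.9 N·m counterclockwise.
Toolbox: 9.5 × 10 = 95 N down at 0.6 m → arm 0.6 m, τ = 95 × 0.6 = 57 N·m counterclockwise.
Net moment of the loads = 348.7 N·m counterclockwise.
The upward force F acts at the left end, arm 4.1 m, giving F × 4.1 clockwise.
Balancing moments: F × 4.1 = 348.7, giving F = 348.7 / 4.1 = 85 N.

F ≈ 85 N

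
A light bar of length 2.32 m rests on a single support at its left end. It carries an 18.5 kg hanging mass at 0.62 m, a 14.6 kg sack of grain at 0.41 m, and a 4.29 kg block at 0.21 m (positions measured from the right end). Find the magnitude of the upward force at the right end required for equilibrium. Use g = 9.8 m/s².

F ≈ 289 N

Taking torques about the left end:
Hanging mass: 18.5 × 9.8 = 181.3 N down at 0.62 m → arm 1.7 m, τ = 181.3 × 1.7 = 308.2 N·m clockwise.
Sack of grain: 14.6 × 9.8 = 143.1 N down at 0.41 m → arm 1.91 m, τ = 143.1 × 1.91 = 273.3 N·m clockwise.
Block: 4.29 × 9.8 = 42.04 N down at 0.21 m → arm 2.11 m, τ = 42.04 × 2.11 = 88.7 N·m clockwise.
Net moment of the loads = 670.2 N·m clockwise.
The upward force F acts at the right end, arm 2.32 m, giving F × 2.32 counterclockwise.
Setting net torque to zero: F × 2.32 = 670.2 → F = 670.2 / 2.32 = 289 N.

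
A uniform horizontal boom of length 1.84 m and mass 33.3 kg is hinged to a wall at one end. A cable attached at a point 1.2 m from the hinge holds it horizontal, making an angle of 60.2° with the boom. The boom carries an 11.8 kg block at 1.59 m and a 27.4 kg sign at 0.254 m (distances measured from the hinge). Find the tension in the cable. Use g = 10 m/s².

T ≈ 541 N

Take moments about the hinge.
Beam weight: 33.3 × 10 = 333 N down at 0.92 m → arm 0.92 m, τ = 333 × 0.92 = 306.4 N·m clockwise.
Block: 11.8 × 10 = 118 N down at 1.59 m → arm 1.59 m, τ = 118 × 1.59 = 187.6 N·m clockwise.
Sign: 27.4 × 10 = 274 N down at 0.254 m → arm 0.254 m, τ = 274 × 0.254 = 69.6 N·m clockwise.
Total clockwise load moment = 563.6 N·m.
The cable tension T acts at 1.2 m; only its component perpendicular to the boom, T sinθ, produces torque. sin 60.2° = 0.8678.
Balancing moments: T × 1.2 × 0.8678 = 563.6, giving T = 563.6 / 1.041 = 541 N.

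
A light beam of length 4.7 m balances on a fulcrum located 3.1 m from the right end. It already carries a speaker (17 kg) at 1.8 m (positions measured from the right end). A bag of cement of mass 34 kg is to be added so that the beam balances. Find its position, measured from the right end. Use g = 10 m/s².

x ≈ 3.75 m from the right end

Taking torques about the fulcrum (at 3.1 m from the right end):
Speaker: 17 × 10 = 170 N down at 1.8 m → arm 1.3 m, τ = 170 × 1.3 = 221 N·m clockwise.
Net moment of existing loads = 221 N·m clockwise.
The bag of cement weighs 34 × 10 = 340 N and must supply an equal counterclockwise moment, so its lever arm about the fulcrum is 221 / 340 = 0.65 m.
That puts it at 3.1 + 0.65 = 3.75 m from the right end.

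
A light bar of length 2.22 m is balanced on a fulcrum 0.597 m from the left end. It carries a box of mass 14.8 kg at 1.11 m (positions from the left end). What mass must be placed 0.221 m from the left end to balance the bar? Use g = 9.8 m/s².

Take moments about the fulcrum (at 0.597 m from the left end).
Box: 14.8 × 9.8 = 145 N down at 1.11 m → arm 0.513 m, τ = 145 × 0.513 = 74.39 N·m clockwise.
Net moment of known loads = 74.39 N·m clockwise.
An unknown mass m at 0.221 m has arm 0.376 m; its moment is m·g·0.376 counterclockwise.
Setting net torque to zero: m × 9.8 × 0.376 = 74.39 → m = 74.39 / (9.8 × 0.376) = 20.2 kg.

m ≈ 20.2 kg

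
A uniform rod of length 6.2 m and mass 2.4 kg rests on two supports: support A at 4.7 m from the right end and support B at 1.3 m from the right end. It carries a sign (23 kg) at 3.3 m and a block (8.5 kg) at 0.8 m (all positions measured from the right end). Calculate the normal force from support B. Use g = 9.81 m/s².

Take moments about support A.
Beam weight: 2.4 × 9.81 = 23.54 N down at 3.1 m → arm 1.6 m, τ = 23.54 × 1.6 = 37.66 N·m clockwise.
Sign: 23 × 9.81 = 225.6 N down at 3.3 m → arm 1.4 m, τ = 225.6 × 1.4 = 315.8 N·m clockwise.
Block: 8.5 × 9.81 = 83.39 N down at 0.8 m → arm 3.9 m, τ = 83.39 × 3.9 = 325.2 N·m clockwise.
Net load moment about support A = 678.7 N·m clockwise.
Reaction R at support B is upward at 1.3 m, arm 3.4 m → moment R × 3.4 counterclockwise.
Στ = 0 ⇒ R × 3.4 = 678.7 ⇒ R = 200 N.

R_B ≈ 200 N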